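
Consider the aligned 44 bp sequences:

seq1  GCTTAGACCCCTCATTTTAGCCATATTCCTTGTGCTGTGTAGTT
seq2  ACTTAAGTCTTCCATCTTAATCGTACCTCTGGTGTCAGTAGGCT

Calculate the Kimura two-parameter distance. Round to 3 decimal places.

Of 44 sites, 19 differences are transitions and 4 are transversions, so P = 19/44 ≈ 0.431818 and Q = 4/44 ≈ 0.090909.
Under the Kimura two-parameter model, d = −½ ln(1 − 2P − Q) − ¼ ln(1 − 2Q).
1 − 2P − Q = 0.045455, giving −½ ln(0.045455) = 1.545516.
1 − 2Q = 0.818182, giving −¼ ln(0.818182) = 0.050168.
d = 1.545516 + 0.050168 = 1.595684.

1.596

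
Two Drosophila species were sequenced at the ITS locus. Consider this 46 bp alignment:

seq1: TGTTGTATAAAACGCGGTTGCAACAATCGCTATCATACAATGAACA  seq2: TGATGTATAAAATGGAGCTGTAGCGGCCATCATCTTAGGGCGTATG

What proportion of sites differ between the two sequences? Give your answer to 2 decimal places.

0.46

The sequences differ at 21 of 46 positions.
p = 21/46 = 0.456521… ≈ 0.46 (to 2 d.p.).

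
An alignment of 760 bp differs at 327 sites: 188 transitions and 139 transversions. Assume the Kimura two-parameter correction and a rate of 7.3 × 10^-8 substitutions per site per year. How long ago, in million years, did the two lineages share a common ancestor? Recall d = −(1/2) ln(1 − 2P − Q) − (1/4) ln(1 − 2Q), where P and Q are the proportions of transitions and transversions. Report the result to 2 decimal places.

P = 188/760 ≈ 0.247368 and Q = 139/760 ≈ 0.182895.
Under the Kimura two-parameter model, d = −½ ln(1 − 2P − Q) − ¼ ln(1 − 2Q).
1 − 2P − Q = 0.322369, giving −½ ln(0.322369) = 0.566029.
1 − 2Q = 0.63421, giving −¼ ln(0.63421) = 0.113844.
d = 0.566029 + 0.113844 = 0.679873.
Under a molecular clock d = 2μt, so t = d/(2μ) = 0.679873 / (2 × 7.3 × 10^-8) = 4.66 million years.

4.66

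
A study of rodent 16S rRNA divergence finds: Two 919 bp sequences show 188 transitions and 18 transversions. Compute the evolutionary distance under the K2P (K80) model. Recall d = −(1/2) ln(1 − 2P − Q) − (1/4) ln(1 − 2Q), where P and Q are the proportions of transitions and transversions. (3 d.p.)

P = 188/919 ≈ 0.20457 and Q = 18/919 ≈ 0.019587.
Under the Kimura two-parameter model, d = −½ ln(1 − 2P − Q) − ¼ ln(1 − 2Q).
1 − 2P − Q = 0.571273, giving −½ ln(0.571273) = 0.279944.
1 − 2Q = 0.960826, giving −¼ ln(0.960826) = 0.009990.
d = 0.279944 + 0.009990 = 0.289934.

0.290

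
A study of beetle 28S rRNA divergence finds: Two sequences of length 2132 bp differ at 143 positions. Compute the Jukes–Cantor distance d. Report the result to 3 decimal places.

p = 143/2132 ≈ 0.067073.
d = −(3/4) ln(1 − 4p/3) = −0.75 ln(1 − 0.089431) = −0.75 ln(0.910569)
  = −0.75 × (-0.093686) = 0.070265 substitutions/site.

0.070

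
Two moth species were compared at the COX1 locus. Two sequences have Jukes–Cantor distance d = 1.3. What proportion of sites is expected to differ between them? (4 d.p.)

0.6175

p = (3/4)(1 − e^(−4d/3)) = 0.75 × (1 − e^(-1.733333)) = 0.75 × (1 − 0.176695) = 0.617479.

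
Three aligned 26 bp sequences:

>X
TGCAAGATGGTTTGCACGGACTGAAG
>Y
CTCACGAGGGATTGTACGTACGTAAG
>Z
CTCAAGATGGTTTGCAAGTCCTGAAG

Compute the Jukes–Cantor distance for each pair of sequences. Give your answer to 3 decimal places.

d(X,Y) = 0.464, d(X,Z) = 0.222, d(Y,Z) = 0.396

X–Y: 9/26 sites differ → p ≈ 0.346154, d = −0.75 ln(1 − 0.461539) = 0.464280 ≈ 0.464.
X–Z: 5/26 sites differ → p ≈ 0.192308, d = −0.75 ln(1 − 0.256411) = 0.222200 ≈ 0.222.
Y–Z: 8/26 sites differ → p ≈ 0.307692, d = −0.75 ln(1 − 0.410256) = 0.396050 ≈ 0.396.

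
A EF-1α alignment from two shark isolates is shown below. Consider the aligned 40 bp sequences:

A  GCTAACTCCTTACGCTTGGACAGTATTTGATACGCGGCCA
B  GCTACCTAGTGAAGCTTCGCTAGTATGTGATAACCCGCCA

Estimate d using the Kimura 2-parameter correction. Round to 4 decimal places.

Of 40 sites, 1 differences are transitions and 11 are transversions, so P = 1/40 = 0.025 and Q = 11/40 = 0.275.
Under the Kimura two-parameter model, d = −½ ln(1 − 2P − Q) − ¼ ln(1 − 2Q).
1 − 2P − Q = 0.675, giving −½ ln(0.675) = 0.196521.
1 − 2Q = 0.45, giving −¼ ln(0.45) = 0.199627.
d = 0.196521 + 0.199627 = 0.396148.

0.3961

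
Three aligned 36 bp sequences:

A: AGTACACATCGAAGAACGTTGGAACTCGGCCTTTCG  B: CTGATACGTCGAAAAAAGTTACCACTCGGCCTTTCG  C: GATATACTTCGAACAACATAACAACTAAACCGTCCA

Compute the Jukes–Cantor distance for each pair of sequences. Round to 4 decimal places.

d(A,B) = 0.3470, d(A,C) = 0.6082, d(B,C) = 0.6082

A–B: 10/36 sites differ → p ≈ 0.277778, d = −0.75 ln(1 − 0.370371) = 0.346968 ≈ 0.3470.
A–C: 15/36 sites differ → p ≈ 0.416667, d = −0.75 ln(1 − 0.555556) = 0.608198 ≈ 0.6082.
B–C: 15/36 sites differ → p ≈ 0.416667, d = −0.75 ln(1 − 0.555556) = 0.608198 ≈ 0.6082.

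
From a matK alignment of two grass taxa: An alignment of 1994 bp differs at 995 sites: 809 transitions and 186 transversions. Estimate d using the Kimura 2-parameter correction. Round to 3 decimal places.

P = 809/1994 ≈ 0.405717 and Q = 186/1994 ≈ 0.09328.
Under the Kimura two-parameter model, d = −½ ln(1 − 2P − Q) − ¼ ln(1 − 2Q).
1 − 2P − Q = 0.095286, giving −½ ln(0.095286) = 1.175436.
1 − 2Q = 0.81344, giving −¼ ln(0.81344) = 0.051621.
d = 1.175436 + 0.051621 = 1.227057.

1.227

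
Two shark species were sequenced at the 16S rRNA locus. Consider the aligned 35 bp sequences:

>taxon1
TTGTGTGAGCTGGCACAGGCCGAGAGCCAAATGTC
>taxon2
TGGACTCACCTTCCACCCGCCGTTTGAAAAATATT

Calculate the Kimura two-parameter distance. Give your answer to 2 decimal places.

0.76

Of 35 sites, 2 differences are transitions and 14 are transversions, so P = 2/35 ≈ 0.057143 and Q = 14/35 = 0.4.
Under the Kimura two-parameter model, d = −½ ln(1 − 2P − Q) − ¼ ln(1 − 2Q).
1 − 2P − Q = 0.485714, giving −½ ln(0.485714) = 0.361068.
1 − 2Q = 0.2, giving −¼ ln(0.2) = 0.402359.
d = 0.361068 + 0.402359 = 0.763427.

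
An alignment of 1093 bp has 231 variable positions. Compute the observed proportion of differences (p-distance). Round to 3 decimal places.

p = 231/1093 = 0.211344… ≈ 0.211 (to 3 d.p.).

0.211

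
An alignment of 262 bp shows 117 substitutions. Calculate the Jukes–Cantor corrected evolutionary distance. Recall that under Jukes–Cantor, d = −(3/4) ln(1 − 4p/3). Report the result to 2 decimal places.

p = 117/262 ≈ 0.446565.
d = −(3/4) ln(1 − 4p/3) = −0.75 ln(1 − 0.59542) = −0.75 ln(0.40458)
  = −0.75 × (-0.904906) = 0.678680 substitutions/site.

0.68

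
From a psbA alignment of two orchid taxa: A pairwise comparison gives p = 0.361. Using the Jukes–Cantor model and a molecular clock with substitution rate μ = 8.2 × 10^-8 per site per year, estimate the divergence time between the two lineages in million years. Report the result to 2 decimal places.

3.00

d = −(3/4) ln(1 − 4p/3) = −0.75 ln(1 − 0.481333) = −0.75 ln(0.518667)
  = −0.75 × (-0.656493) = 0.492370 substitutions/site.
Under a molecular clock d = 2μt, so t = d/(2μ) = 0.492370 / (2 × 8.2 × 10^-8) = 3.00 million years.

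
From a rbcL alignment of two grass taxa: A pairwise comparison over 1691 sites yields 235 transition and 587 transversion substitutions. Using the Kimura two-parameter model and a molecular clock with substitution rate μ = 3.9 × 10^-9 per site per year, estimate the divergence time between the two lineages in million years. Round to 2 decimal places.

P = 235/1691 ≈ 0.138971 and Q = 587/1691 ≈ 0.347132.
Under the Kimura two-parameter model, d = −½ ln(1 − 2P − Q) − ¼ ln(1 − 2Q).
1 − 2P − Q = 0.374926, giving −½ ln(0.374926) = 0.490513.
1 − 2Q = 0.305736, giving −¼ ln(0.305736) = 0.296258.
d = 0.490513 + 0.296258 = 0.786771.
Under a molecular clock d = 2μt, so t = d/(2μ) = 0.786771 / (2 × 3.9 × 10^-9) = 100.87 million years.

100.87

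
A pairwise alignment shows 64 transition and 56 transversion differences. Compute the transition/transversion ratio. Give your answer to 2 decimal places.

R = 64/56 = 1.142857… ≈ 1.14 (to 2 d.p.).

1.14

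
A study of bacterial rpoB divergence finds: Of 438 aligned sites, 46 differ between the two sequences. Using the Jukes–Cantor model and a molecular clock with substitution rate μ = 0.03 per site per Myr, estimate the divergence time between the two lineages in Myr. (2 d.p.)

p = 46/438 ≈ 0.105023.
d = −(3/4) ln(1 − 4p/3) = −0.75 ln(1 − 0.140031) = −0.75 ln(0.859969)
  = −0.75 × (-0.150859) = 0.113144 substitutions/site.
Under a molecular clock d = 2μt, so t = d/(2μ) = 0.113144 / (2 × 0.03) = 1.89 Myr.

1.89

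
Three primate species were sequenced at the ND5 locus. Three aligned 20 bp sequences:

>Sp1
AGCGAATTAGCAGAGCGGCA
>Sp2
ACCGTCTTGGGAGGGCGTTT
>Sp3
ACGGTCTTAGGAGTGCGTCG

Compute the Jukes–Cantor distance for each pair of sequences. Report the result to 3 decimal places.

d(Sp1,Sp2) = 0.687, d(Sp1,Sp3) = 0.572, d(Sp2,Sp3) = 0.304

Sp1–Sp2: 9/20 sites differ → p = 0.45, d = −0.75 ln(1 − 0.6) = 0.687218 ≈ 0.687.
Sp1–Sp3: 8/20 sites differ → p = 0.4, d = −0.75 ln(1 − 0.533333) = 0.571605 ≈ 0.572.
Sp2–Sp3: 5/20 sites differ → p = 0.25, d = −0.75 ln(1 − 0.333333) = 0.304098 ≈ 0.304.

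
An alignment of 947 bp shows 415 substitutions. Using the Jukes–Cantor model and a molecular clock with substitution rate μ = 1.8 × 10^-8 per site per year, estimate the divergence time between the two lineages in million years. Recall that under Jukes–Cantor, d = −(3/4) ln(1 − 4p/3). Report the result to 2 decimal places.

p = 415/947 ≈ 0.438226.
d = −(3/4) ln(1 − 4p/3) = −0.75 ln(1 − 0.584301) = −0.75 ln(0.415699)
  = −0.75 × (-0.877794) = 0.658346 substitutions/site.
Under a molecular clock d = 2μt, so t = d/(2μ) = 0.658346 / (2 × 1.8 × 10^-8) = 18.29 million years.

18.29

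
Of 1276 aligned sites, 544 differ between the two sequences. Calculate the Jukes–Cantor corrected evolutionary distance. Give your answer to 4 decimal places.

0.6303

p = 544/1276 ≈ 0.426332.
d = −(3/4) ln(1 − 4p/3) = −0.75 ln(1 − 0.568443) = −0.75 ln(0.431557)
  = −0.75 × (-0.840356) = 0.630267 substitutions/site.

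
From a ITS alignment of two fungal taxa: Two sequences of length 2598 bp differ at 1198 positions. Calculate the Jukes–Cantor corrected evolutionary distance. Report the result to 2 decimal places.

p = 1198/2598 ≈ 0.461124.
d = −(3/4) ln(1 − 4p/3) = −0.75 ln(1 − 0.614832) = −0.75 ln(0.385168)
  = −0.75 × (-0.954076) = 0.715557 substitutions/site.

0.72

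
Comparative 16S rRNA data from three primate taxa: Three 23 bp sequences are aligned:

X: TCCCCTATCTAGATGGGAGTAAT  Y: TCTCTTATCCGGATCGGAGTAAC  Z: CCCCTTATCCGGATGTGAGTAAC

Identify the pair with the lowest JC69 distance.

X–Y: 6/23 differ, p = 0.261, d = 0.321.
X–Z: 6/23 differ, p = 0.261, d = 0.321.
Y–Z: 4/23 differ, p = 0.174, d = 0.198.
The smallest distance is between Y and Z.

Y and Z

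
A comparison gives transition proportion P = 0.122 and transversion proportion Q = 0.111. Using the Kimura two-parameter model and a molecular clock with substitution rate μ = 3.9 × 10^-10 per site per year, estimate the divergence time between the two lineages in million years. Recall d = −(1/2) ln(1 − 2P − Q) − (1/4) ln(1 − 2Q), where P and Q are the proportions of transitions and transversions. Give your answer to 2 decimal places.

Under the Kimura two-parameter model, d = −½ ln(1 − 2P − Q) − ¼ ln(1 − 2Q).
1 − 2P − Q = 0.645, giving −½ ln(0.645) = 0.219252.
1 − 2Q = 0.778, giving −¼ ln(0.778) = 0.062757.
d = 0.219252 + 0.062757 = 0.282009.
Under a molecular clock d = 2μt, so t = d/(2μ) = 0.282009 / (2 × 3.9 × 10^-10) = 361.55 million years.

361.55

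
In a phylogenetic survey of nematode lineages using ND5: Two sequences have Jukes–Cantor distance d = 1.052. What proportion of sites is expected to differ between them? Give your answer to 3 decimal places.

0.566

p = (3/4)(1 − e^(−4d/3)) = 0.75 × (1 − e^(-1.402667)) = 0.75 × (1 − 0.245940) = 0.565545.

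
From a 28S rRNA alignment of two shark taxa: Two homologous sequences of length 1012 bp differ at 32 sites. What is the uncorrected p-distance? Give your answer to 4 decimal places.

p = 32/1012 = 0.031620… ≈ 0.0316 (to 4 d.p.).

0.0316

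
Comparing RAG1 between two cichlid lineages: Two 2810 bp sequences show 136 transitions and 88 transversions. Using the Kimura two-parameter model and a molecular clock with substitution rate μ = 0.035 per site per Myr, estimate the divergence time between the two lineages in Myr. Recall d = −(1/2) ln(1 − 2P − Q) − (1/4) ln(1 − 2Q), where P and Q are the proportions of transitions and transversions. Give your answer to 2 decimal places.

1.21

P = 136/2810 ≈ 0.048399 and Q = 88/2810 ≈ 0.031317.
Under the Kimura two-parameter model, d = −½ ln(1 − 2P − Q) − ¼ ln(1 − 2Q).
1 − 2P − Q = 0.871885, giving −½ ln(0.871885) = 0.068549.
1 − 2Q = 0.937366, giving −¼ ln(0.937366) = 0.016170.
d = 0.068549 + 0.016170 = 0.084719.
Under a molecular clock d = 2μt, so t = d/(2μ) = 0.084719 / (2 × 0.035) = 1.21 Myr.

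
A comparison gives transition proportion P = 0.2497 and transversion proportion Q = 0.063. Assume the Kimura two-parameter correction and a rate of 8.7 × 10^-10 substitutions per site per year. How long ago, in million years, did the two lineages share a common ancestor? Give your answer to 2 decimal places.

256.84

Under the Kimura two-parameter model, d = −½ ln(1 − 2P − Q) − ¼ ln(1 − 2Q).
1 − 2P − Q = 0.4376, giving −½ ln(0.4376) = 0.413225.
1 − 2Q = 0.874, giving −¼ ln(0.874) = 0.033669.
d = 0.413225 + 0.033669 = 0.446894.
Under a molecular clock d = 2μt, so t = d/(2μ) = 0.446894 / (2 × 8.7 × 10^-10) = 256.84 million years.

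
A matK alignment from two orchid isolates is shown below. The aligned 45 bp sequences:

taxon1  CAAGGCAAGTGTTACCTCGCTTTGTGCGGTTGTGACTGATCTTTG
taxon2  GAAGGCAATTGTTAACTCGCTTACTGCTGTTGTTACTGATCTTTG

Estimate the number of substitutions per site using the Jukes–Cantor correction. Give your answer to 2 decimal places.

The sequences differ at 7 of 45 sites (1, 9, 15, 23, 24, 28, 34), so p = 7/45 ≈ 0.155556.
d = −(3/4) ln(1 − 4p/3) = −0.75 ln(1 − 0.207408) = −0.75 ln(0.792592)
  = −0.75 × (-0.232447) = 0.174335 substitutions/site.

0.17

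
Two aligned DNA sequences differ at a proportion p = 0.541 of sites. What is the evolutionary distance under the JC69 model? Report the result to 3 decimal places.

0.958

d = −(3/4) ln(1 − 4p/3) = −0.75 ln(1 − 0.721333) = −0.75 ln(0.278667)
  = −0.75 × (-1.277738) = 0.958304 substitutions/site.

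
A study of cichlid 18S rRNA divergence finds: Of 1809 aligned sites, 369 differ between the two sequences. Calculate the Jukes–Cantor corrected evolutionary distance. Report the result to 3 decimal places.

p = 369/1809 ≈ 0.20398.
d = −(3/4) ln(1 − 4p/3) = −0.75 ln(1 − 0.271973) = −0.75 ln(0.728027)
  = −0.75 × (-0.317417) = 0.238063 substitutions/site.

0.238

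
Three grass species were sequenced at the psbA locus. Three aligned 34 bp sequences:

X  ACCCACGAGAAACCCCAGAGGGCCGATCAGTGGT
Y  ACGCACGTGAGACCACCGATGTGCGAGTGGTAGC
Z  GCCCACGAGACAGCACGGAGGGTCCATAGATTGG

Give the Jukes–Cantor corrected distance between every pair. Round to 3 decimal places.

d(X,Y) = 0.535, d(X,Z) = 0.477, d(Y,Z) = 0.665

X–Y: 13/34 sites differ → p ≈ 0.382353, d = −0.75 ln(1 − 0.509804) = 0.534712 ≈ 0.535.
X–Z: 12/34 sites differ → p ≈ 0.352941, d = −0.75 ln(1 − 0.470588) = 0.476991 ≈ 0.477.
Y–Z: 15/34 sites differ → p ≈ 0.441176, d = −0.75 ln(1 − 0.588235) = 0.665477 ≈ 0.665.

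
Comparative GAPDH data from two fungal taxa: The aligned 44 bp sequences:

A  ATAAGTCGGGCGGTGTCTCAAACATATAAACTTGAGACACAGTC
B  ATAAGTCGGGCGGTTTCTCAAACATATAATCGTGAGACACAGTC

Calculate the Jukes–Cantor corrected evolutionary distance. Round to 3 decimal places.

The sequences differ at 3 of 44 sites (15, 30, 32), so p = 3/44 ≈ 0.068182.
d = −(3/4) ln(1 − 4p/3) = −0.75 ln(1 − 0.090909) = −0.75 ln(0.909091)
  = −0.75 × (-0.095310) = 0.071483 substitutions/site.

0.071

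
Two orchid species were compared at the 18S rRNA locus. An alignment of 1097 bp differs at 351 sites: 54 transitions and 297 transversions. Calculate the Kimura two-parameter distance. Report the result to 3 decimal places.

0.425

P = 54/1097 ≈ 0.049225 and Q = 297/1097 ≈ 0.270738.
Under the Kimura two-parameter model, d = −½ ln(1 − 2P − Q) − ¼ ln(1 − 2Q).
1 − 2P − Q = 0.630812, giving −½ ln(0.630812) = 0.230374.
1 − 2Q = 0.458524, giving −¼ ln(0.458524) = 0.194936.
d = 0.230374 + 0.194936 = 0.425310.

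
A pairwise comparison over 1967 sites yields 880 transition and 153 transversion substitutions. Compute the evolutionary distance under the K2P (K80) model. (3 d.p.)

P = 880/1967 ≈ 0.447382 and Q = 153/1967 ≈ 0.077783.
Under the Kimura two-parameter model, d = −½ ln(1 − 2P − Q) − ¼ ln(1 − 2Q).
1 − 2P − Q = 0.027453, giving −½ ln(0.027453) = 1.797640.
1 − 2Q = 0.844434, giving −¼ ln(0.844434) = 0.042272.
d = 1.797640 + 0.042272 = 1.839912.

1.840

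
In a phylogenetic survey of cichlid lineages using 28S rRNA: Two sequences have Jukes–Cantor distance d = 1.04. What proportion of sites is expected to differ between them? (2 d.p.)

0.56

p = (3/4)(1 − e^(−4d/3)) = 0.75 × (1 − e^(-1.386667)) = 0.75 × (1 − 0.249907) = 0.562570.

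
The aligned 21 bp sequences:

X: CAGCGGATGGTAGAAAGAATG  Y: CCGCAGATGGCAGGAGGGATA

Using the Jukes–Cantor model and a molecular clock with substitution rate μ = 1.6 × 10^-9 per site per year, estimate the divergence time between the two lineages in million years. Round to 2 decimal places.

The sequences differ at 7 of 21 sites (2, 5, 11, 14, 16, 18, 21), so p = 7/21 ≈ 0.333333.
d = −(3/4) ln(1 − 4p/3) = −0.75 ln(1 − 0.444444) = −0.75 ln(0.555556)
  = −0.75 × (-0.587786) = 0.440840 substitutions/site.
Under a molecular clock d = 2μt, so t = d/(2μ) = 0.440840 / (2 × 1.6 × 10^-9) = 137.76 million years.

137.76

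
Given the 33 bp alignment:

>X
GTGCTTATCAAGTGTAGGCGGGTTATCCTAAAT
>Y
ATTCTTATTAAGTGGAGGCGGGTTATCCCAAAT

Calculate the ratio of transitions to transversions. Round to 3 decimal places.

Transitions are A↔G and C↔T; transversions are all other mismatches.
Transitions: 3. Transversions: 2.
R = 3/2 = 1.500.

1.500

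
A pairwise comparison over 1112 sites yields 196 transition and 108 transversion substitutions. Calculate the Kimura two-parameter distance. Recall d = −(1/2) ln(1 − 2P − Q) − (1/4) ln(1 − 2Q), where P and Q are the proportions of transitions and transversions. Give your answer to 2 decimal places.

P = 196/1112 ≈ 0.176259 and Q = 108/1112 ≈ 0.097122.
Under the Kimura two-parameter model, d = −½ ln(1 − 2P − Q) − ¼ ln(1 − 2Q).
1 − 2P − Q = 0.55036, giving −½ ln(0.55036) = 0.298591.
1 − 2Q = 0.805756, giving −¼ ln(0.805756) = 0.053994.
d = 0.298591 + 0.053994 = 0.352585.

0.35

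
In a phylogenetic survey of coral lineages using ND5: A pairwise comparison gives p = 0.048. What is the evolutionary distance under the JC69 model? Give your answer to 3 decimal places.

d = −(3/4) ln(1 − 4p/3) = −0.75 ln(1 − 0.064) = −0.75 ln(0.936)
  = −0.75 × (-0.066140) = 0.049605 substitutions/site.

0.050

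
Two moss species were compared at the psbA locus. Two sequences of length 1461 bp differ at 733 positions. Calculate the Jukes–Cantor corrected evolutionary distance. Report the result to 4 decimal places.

p = 733/1461 ≈ 0.501711.
d = −(3/4) ln(1 − 4p/3) = −0.75 ln(1 − 0.668948) = −0.75 ln(0.331052)
  = −0.75 × (-1.105480) = 0.829110 substitutions/site.

0.8291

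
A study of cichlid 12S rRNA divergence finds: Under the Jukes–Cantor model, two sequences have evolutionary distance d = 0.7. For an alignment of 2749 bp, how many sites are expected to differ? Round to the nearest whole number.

Invert JC69: p = (3/4)(1 − e^(−4d/3)) = 0.75 × (1 − e^(-0.933333)) = 0.75 × (1 − 0.393241) = 0.455069.
Expected differing sites = pL ≈ 0.455069 × 2749 = 1250.984681 ≈ 1251.

1251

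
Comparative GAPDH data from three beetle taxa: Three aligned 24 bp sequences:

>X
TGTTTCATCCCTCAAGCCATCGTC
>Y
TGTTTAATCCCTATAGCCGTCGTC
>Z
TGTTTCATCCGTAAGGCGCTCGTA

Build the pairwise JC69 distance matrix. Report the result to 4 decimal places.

d(X,Y) = 0.1885, d(X,Z) = 0.3041, d(Y,Z) = 0.3694

X–Y: 4/24 sites differ → p ≈ 0.166667, d = −0.75 ln(1 − 0.222223) = 0.188487 ≈ 0.1885.
X–Z: 6/24 sites differ → p = 0.25, d = −0.75 ln(1 − 0.333333) = 0.304098 ≈ 0.3041.
Y–Z: 7/24 sites differ → p ≈ 0.291667, d = −0.75 ln(1 − 0.388889) = 0.369358 ≈ 0.3694.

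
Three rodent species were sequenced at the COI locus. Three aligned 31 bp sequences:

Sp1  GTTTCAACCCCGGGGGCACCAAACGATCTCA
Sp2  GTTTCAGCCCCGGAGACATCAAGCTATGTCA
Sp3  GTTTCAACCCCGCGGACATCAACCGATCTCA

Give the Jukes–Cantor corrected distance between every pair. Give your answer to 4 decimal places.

Sp1–Sp2: 7/31 sites differ → p ≈ 0.225806, d = −0.75 ln(1 − 0.301075) = 0.268659 ≈ 0.2687.
Sp1–Sp3: 4/31 sites differ → p ≈ 0.129032, d = −0.75 ln(1 − 0.172043) = 0.141596 ≈ 0.1416.
Sp2–Sp3: 6/31 sites differ → p ≈ 0.193548, d = −0.75 ln(1 − 0.258064) = 0.223869 ≈ 0.2239.

d(Sp1,Sp2) = 0.2687, d(Sp1,Sp3) = 0.1416, d(Sp2,Sp3) = 0.2239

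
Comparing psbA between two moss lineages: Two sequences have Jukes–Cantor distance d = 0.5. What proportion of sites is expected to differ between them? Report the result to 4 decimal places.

p = (3/4)(1 − e^(−4d/3)) = 0.75 × (1 − e^(-0.666667)) = 0.75 × (1 − 0.513417) = 0.364937.

0.3649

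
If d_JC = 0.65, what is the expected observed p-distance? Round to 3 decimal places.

0.435

p = (3/4)(1 − e^(−4d/3)) = 0.75 × (1 − e^(-0.866667)) = 0.75 × (1 − 0.420350) = 0.434738.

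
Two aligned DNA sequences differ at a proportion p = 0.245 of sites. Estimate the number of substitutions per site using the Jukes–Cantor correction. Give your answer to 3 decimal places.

d = −(3/4) ln(1 − 4p/3) = −0.75 ln(1 − 0.326667) = −0.75 ln(0.673333)
  = −0.75 × (-0.395515) = 0.296636 substitutions/site.

0.297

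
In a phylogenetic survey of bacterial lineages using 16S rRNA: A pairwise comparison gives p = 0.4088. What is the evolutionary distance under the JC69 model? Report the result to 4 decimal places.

d = −(3/4) ln(1 − 4p/3) = −0.75 ln(1 − 0.545067) = −0.75 ln(0.454933)
  = −0.75 × (-0.787605) = 0.590704 substitutions/site.

0.5907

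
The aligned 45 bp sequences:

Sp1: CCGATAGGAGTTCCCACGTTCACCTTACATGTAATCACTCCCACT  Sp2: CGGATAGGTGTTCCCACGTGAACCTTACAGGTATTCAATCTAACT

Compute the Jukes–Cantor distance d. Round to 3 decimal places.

0.233

The sequences differ at 9 of 45 sites (2, 9, 20, 21, 30, 34, 38, 41, 42), so p = 9/45 = 0.2.
d = −(3/4) ln(1 − 4p/3) = −0.75 ln(1 − 0.266667) = −0.75 ln(0.733333)
  = −0.75 × (-0.310155) = 0.232616 substitutions/site.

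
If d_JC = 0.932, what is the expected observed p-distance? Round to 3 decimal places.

p = (3/4)(1 − e^(−4d/3)) = 0.75 × (1 − e^(-1.242667)) = 0.75 × (1 − 0.288613) = 0.533540.

0.534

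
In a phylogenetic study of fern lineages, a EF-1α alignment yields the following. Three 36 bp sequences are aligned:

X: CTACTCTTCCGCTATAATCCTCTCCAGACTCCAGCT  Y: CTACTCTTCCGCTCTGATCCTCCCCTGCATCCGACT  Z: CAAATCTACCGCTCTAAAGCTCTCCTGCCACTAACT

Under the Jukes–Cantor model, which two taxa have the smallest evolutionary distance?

X and Y

X–Y: 8/36 differ, p = 0.222, d = 0.264.
X–Z: 11/36 differ, p = 0.306, d = 0.392.
Y–Z: 11/36 differ, p = 0.306, d = 0.392.
The smallest distance is between X and Y.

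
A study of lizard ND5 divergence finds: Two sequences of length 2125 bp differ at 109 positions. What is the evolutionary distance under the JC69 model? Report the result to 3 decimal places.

0.053

p = 109/2125 ≈ 0.051294.
d = −(3/4) ln(1 − 4p/3) = −0.75 ln(1 − 0.068392) = −0.75 ln(0.931608)
  = −0.75 × (-0.070843) = 0.053132 substitutions/site.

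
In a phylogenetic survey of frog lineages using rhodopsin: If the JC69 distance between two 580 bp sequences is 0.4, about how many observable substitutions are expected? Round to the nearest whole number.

Invert JC69: p = (3/4)(1 − e^(−4d/3)) = 0.75 × (1 − e^(-0.533333)) = 0.75 × (1 − 0.586646) = 0.310016.
Expected differing sites = pL ≈ 0.310016 × 580 = 179.80928 ≈ 180.

180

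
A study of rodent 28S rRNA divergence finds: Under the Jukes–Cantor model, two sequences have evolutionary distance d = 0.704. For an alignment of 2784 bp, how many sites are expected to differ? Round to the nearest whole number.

1271

Invert JC69: p = (3/4)(1 − e^(−4d/3)) = 0.75 × (1 − e^(-0.938667)) = 0.75 × (1 − 0.391149) = 0.456638.
Expected differing sites = pL ≈ 0.456638 × 2784 = 1271.280192 ≈ 1271.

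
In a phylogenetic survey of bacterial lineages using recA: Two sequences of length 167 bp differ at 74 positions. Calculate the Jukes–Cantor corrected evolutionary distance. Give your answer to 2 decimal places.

0.67

p = 74/167 ≈ 0.443114.
d = −(3/4) ln(1 − 4p/3) = −0.75 ln(1 − 0.590819) = −0.75 ln(0.409181)
  = −0.75 × (-0.893598) = 0.670199 substitutions/site.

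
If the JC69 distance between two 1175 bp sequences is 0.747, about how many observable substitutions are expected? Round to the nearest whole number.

556

Invert JC69: p = (3/4)(1 − e^(−4d/3)) = 0.75 × (1 − e^(-0.996)) = 0.75 × (1 − 0.369354) = 0.472985.
Expected differing sites = pL ≈ 0.472985 × 1175 = 555.757375 ≈ 556.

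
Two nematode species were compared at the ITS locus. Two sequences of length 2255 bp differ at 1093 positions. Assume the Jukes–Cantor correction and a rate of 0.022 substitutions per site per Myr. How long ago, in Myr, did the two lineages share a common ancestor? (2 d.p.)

p = 1093/2255 ≈ 0.484701.
d = −(3/4) ln(1 − 4p/3) = −0.75 ln(1 − 0.646268) = −0.75 ln(0.353732)
  = −0.75 × (-1.039216) = 0.779412 substitutions/site.
Under a molecular clock d = 2μt, so t = d/(2μ) = 0.779412 / (2 × 0.022) = 17.71 Myr.

17.71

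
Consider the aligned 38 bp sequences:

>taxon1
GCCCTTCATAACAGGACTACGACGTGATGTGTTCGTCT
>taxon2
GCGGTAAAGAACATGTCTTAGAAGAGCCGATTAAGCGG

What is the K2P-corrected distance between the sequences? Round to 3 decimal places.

Of 38 sites, 2 differences are transitions and 18 are transversions, so P = 2/38 ≈ 0.052632 and Q = 18/38 ≈ 0.473684.
Under the Kimura two-parameter model, d = −½ ln(1 − 2P − Q) − ¼ ln(1 − 2Q).
1 − 2P − Q = 0.421052, giving −½ ln(0.421052) = 0.432499.
1 − 2Q = 0.052632, giving −¼ ln(0.052632) = 0.736108.
d = 0.432499 + 0.736108 = 1.168607.

1.169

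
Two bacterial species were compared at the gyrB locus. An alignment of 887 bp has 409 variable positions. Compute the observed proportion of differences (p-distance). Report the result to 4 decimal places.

p = 409/887 = 0.461104… ≈ 0.4611 (to 4 d.p.).

0.4611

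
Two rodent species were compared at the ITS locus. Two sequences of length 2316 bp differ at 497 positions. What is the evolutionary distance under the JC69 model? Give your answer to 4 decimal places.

0.2528

p = 497/2316 ≈ 0.214594.
d = −(3/4) ln(1 − 4p/3) = −0.75 ln(1 − 0.286125) = −0.75 ln(0.713875)
  = −0.75 × (-0.337047) = 0.252785 substitutions/site.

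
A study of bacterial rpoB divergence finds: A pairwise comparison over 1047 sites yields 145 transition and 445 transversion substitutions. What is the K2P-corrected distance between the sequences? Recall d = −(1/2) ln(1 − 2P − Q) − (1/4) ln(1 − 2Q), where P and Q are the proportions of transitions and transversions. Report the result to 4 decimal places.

1.0797

P = 145/1047 ≈ 0.138491 and Q = 445/1047 ≈ 0.425024.
Under the Kimura two-parameter model, d = −½ ln(1 − 2P − Q) − ¼ ln(1 − 2Q).
1 − 2P − Q = 0.297994, giving −½ ln(0.297994) = 0.605341.
1 − 2Q = 0.149952, giving −¼ ln(0.149952) = 0.474360.
d = 0.605341 + 0.474360 = 1.079701.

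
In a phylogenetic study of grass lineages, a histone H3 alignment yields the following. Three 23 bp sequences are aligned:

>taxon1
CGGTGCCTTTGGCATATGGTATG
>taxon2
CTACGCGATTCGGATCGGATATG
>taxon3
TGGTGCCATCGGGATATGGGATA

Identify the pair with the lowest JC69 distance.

taxon1 and taxon3

taxon1–taxon2: 10/23 differ, p = 0.435, d = 0.650.
taxon1–taxon3: 6/23 differ, p = 0.261, d = 0.321.
taxon2–taxon3: 12/23 differ, p = 0.522, d = 0.892.
The smallest distance is between taxon1 and taxon3.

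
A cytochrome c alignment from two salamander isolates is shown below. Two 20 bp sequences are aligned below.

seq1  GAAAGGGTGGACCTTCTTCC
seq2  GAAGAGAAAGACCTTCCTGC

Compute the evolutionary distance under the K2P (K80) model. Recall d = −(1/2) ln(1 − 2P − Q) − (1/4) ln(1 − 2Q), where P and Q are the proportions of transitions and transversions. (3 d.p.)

0.514

Of 20 sites, 5 differences are transitions and 2 are transversions, so P = 5/20 = 0.25 and Q = 2/20 = 0.1.
Under the Kimura two-parameter model, d = −½ ln(1 − 2P − Q) − ¼ ln(1 − 2Q).
1 − 2P − Q = 0.4, giving −½ ln(0.4) = 0.458145.
1 − 2Q = 0.8, giving −¼ ln(0.8) = 0.055786.
d = 0.458145 + 0.055786 = 0.513931.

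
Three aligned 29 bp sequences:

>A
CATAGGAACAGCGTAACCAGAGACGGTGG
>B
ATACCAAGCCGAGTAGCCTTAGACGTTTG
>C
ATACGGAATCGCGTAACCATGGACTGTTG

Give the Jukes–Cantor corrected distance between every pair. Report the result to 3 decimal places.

d(A,B) = 0.774, d(A,C) = 0.462, d(B,C) = 0.462

A–B: 14/29 sites differ → p ≈ 0.482759, d = −0.75 ln(1 − 0.643679) = 0.773942 ≈ 0.774.
A–C: 10/29 sites differ → p ≈ 0.344828, d = −0.75 ln(1 − 0.459771) = 0.461822 ≈ 0.462.
B–C: 10/29 sites differ → p ≈ 0.344828, d = −0.75 ln(1 − 0.459771) = 0.461822 ≈ 0.462.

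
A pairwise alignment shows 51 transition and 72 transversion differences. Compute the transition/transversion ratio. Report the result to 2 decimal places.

R = 51/72 = 0.708333… ≈ 0.71 (to 2 d.p.).

0.71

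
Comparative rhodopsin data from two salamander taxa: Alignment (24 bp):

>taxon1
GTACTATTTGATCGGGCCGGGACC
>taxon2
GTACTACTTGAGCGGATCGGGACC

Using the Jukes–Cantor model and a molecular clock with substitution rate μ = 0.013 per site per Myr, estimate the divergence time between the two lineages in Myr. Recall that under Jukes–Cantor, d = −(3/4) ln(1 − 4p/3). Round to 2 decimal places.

The sequences differ at 4 of 24 sites (7, 12, 16, 17), so p = 4/24 ≈ 0.166667.
d = −(3/4) ln(1 − 4p/3) = −0.75 ln(1 − 0.222223) = −0.75 ln(0.777777)
  = −0.75 × (-0.251315) = 0.188486 substitutions/site.
Under a molecular clock d = 2μt, so t = d/(2μ) = 0.188486 / (2 × 0.013) = 7.25 Myr.

7.25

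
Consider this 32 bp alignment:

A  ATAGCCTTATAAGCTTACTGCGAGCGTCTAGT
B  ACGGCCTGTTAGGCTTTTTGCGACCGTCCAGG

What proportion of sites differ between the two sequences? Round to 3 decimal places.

0.313

The sequences differ at 10 of 32 positions (sites 2, 3, 8, 9, 12, 17, 18, 24, 29, 32).
p = 10/32 = 0.3125 ≈ 0.313 (to 3 d.p.).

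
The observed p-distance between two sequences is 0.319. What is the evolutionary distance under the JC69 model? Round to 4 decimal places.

0.4155

d = −(3/4) ln(1 − 4p/3) = −0.75 ln(1 − 0.425333) = −0.75 ln(0.574667)
  = −0.75 × (-0.553965) = 0.415474 substitutions/site.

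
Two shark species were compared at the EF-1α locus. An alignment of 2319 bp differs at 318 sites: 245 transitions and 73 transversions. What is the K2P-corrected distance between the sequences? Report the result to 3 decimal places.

0.155

P = 245/2319 ≈ 0.105649 and Q = 73/2319 ≈ 0.031479.
Under the Kimura two-parameter model, d = −½ ln(1 − 2P − Q) − ¼ ln(1 − 2Q).
1 − 2P − Q = 0.757223, giving −½ ln(0.757223) = 0.139049.
1 − 2Q = 0.937042, giving −¼ ln(0.937042) = 0.016257.
d = 0.139049 + 0.016257 = 0.155306.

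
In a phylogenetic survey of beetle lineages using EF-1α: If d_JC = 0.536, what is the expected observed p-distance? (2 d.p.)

0.38

p = (3/4)(1 − e^(−4d/3)) = 0.75 × (1 − e^(-0.714667)) = 0.75 × (1 − 0.489355) = 0.382984.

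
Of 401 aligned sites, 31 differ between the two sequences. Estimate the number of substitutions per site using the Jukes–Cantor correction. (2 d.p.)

0.08

p = 31/401 ≈ 0.077307.
d = −(3/4) ln(1 − 4p/3) = −0.75 ln(1 − 0.103076) = −0.75 ln(0.896924)
  = −0.75 × (-0.108784) = 0.081588 substitutions/site.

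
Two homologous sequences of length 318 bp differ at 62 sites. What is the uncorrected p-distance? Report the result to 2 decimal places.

p = 62/318 = 0.194968… ≈ 0.19 (to 2 d.p.).

0.19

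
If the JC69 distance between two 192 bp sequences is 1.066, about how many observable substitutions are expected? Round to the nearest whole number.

Invert JC69: p = (3/4)(1 − e^(−4d/3)) = 0.75 × (1 − e^(-1.421333)) = 0.75 × (1 − 0.241392) = 0.568956.
Expected differing sites = pL ≈ 0.568956 × 192 = 109.239552 ≈ 109.

109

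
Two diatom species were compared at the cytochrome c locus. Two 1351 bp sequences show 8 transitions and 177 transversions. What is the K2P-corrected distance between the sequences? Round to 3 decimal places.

0.153

P = 8/1351 ≈ 0.005922 and Q = 177/1351 ≈ 0.131014.
Under the Kimura two-parameter model, d = −½ ln(1 − 2P − Q) − ¼ ln(1 − 2Q).
1 − 2P − Q = 0.857142, giving −½ ln(0.857142) = 0.077076.
1 − 2Q = 0.737972, giving −¼ ln(0.737972) = 0.075962.
d = 0.077076 + 0.075962 = 0.153038.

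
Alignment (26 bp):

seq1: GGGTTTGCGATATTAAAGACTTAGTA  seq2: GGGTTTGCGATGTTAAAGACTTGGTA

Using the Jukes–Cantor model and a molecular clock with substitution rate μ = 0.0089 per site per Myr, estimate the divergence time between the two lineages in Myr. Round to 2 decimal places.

4.56

The sequences differ at 2 of 26 sites (12, 23), so p = 2/26 ≈ 0.076923.
d = −(3/4) ln(1 − 4p/3) = −0.75 ln(1 − 0.102564) = −0.75 ln(0.897436)
  = −0.75 × (-0.108213) = 0.081160 substitutions/site.
Under a molecular clock d = 2μt, so t = d/(2μ) = 0.081160 / (2 × 0.0089) = 4.56 Myr.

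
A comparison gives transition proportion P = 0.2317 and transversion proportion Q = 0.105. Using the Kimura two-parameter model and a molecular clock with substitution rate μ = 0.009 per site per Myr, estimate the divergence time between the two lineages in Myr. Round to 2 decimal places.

26.61

Under the Kimura two-parameter model, d = −½ ln(1 − 2P − Q) − ¼ ln(1 − 2Q).
1 − 2P − Q = 0.4316, giving −½ ln(0.4316) = 0.420128.
1 − 2Q = 0.79, giving −¼ ln(0.79) = 0.058931.
d = 0.420128 + 0.058931 = 0.479059.
Under a molecular clock d = 2μt, so t = d/(2μ) = 0.479059 / (2 × 0.009) = 26.61 Myr.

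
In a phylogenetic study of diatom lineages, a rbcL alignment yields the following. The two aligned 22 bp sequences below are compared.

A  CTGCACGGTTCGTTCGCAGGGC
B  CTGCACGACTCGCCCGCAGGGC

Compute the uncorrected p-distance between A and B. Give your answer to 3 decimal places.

The sequences differ at 4 of 22 positions (sites 8, 9, 13, 14).
p = 4/22 = 0.181818… ≈ 0.182 (to 3 d.p.).

0.182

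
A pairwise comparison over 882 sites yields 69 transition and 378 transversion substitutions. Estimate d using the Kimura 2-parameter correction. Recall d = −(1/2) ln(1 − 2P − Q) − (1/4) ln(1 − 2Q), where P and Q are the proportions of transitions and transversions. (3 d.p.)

P = 69/882 ≈ 0.078231 and Q = 378/882 ≈ 0.428571.
Under the Kimura two-parameter model, d = −½ ln(1 − 2P − Q) − ¼ ln(1 − 2Q).
1 − 2P − Q = 0.414967, giving −½ ln(0.414967) = 0.439778.
1 − 2Q = 0.142858, giving −¼ ln(0.142858) = 0.486476.
d = 0.439778 + 0.486476 = 0.926254.

0.926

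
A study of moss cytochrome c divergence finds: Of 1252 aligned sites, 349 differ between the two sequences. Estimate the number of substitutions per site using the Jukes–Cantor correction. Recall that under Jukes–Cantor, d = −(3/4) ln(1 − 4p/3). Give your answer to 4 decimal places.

p = 349/1252 ≈ 0.278754.
d = −(3/4) ln(1 − 4p/3) = −0.75 ln(1 − 0.371672) = −0.75 ln(0.628328)
  = −0.75 × (-0.464693) = 0.348520 substitutions/site.

0.3485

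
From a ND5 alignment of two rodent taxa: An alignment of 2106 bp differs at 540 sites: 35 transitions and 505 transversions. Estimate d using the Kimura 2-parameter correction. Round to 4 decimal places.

P = 35/2106 ≈ 0.016619 and Q = 505/2106 ≈ 0.239791.
Under the Kimura two-parameter model, d = −½ ln(1 − 2P − Q) − ¼ ln(1 − 2Q).
1 − 2P − Q = 0.726971, giving −½ ln(0.726971) = 0.159434.
1 − 2Q = 0.520418, giving −¼ ln(0.520418) = 0.163281.
d = 0.159434 + 0.163281 = 0.322715.

0.3227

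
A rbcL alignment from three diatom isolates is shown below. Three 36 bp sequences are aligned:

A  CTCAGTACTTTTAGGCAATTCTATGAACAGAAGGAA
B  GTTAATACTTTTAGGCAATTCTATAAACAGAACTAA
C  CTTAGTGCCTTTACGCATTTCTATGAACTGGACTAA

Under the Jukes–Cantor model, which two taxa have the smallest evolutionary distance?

A–B: 6/36 differ, p = 0.167, d = 0.188.
A–C: 9/36 differ, p = 0.250, d = 0.304.
B–C: 9/36 differ, p = 0.250, d = 0.304.
The smallest distance is between A and B.

A and B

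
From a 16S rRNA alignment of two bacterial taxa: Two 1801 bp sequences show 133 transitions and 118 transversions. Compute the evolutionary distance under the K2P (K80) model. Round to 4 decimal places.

0.1550

P = 133/1801 ≈ 0.073848 and Q = 118/1801 ≈ 0.065519.
Under the Kimura two-parameter model, d = −½ ln(1 − 2P − Q) − ¼ ln(1 − 2Q).
1 − 2P − Q = 0.786785, giving −½ ln(0.786785) = 0.119900.
1 − 2Q = 0.868962, giving −¼ ln(0.868962) = 0.035114.
d = 0.119900 + 0.035114 = 0.155014.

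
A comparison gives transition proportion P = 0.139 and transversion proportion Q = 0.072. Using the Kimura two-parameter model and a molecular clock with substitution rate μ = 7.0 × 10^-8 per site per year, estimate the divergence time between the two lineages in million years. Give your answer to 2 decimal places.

1.82

Under the Kimura two-parameter model, d = −½ ln(1 − 2P − Q) − ¼ ln(1 − 2Q).
1 − 2P − Q = 0.65, giving −½ ln(0.65) = 0.215391.
1 − 2Q = 0.856, giving −¼ ln(0.856) = 0.038871.
d = 0.215391 + 0.038871 = 0.254262.
Under a molecular clock d = 2μt, so t = d/(2μ) = 0.254262 / (2 × 7.0 × 10^-8) = 1.82 million years.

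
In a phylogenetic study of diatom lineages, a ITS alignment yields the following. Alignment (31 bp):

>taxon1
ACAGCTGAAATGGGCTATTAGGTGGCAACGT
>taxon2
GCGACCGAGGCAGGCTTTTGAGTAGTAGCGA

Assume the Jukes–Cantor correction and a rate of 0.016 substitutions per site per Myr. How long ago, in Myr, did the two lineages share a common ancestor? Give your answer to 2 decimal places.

24.28

The sequences differ at 15 of 31 sites, so p = 15/31 ≈ 0.483871.
d = −(3/4) ln(1 − 4p/3) = −0.75 ln(1 − 0.645161) = −0.75 ln(0.354839)
  = −0.75 × (-1.036091) = 0.777068 substitutions/site.
Under a molecular clock d = 2μt, so t = d/(2μ) = 0.777068 / (2 × 0.016) = 24.28 Myr.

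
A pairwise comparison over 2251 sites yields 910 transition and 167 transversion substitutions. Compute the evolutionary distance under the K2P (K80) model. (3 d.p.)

1.112

P = 910/2251 ≈ 0.404265 and Q = 167/2251 ≈ 0.074189.
Under the Kimura two-parameter model, d = −½ ln(1 − 2P − Q) − ¼ ln(1 − 2Q).
1 − 2P − Q = 0.117281, giving −½ ln(0.117281) = 1.071591.
1 − 2Q = 0.851622, giving −¼ ln(0.851622) = 0.040153.
d = 1.071591 + 0.040153 = 1.111744.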